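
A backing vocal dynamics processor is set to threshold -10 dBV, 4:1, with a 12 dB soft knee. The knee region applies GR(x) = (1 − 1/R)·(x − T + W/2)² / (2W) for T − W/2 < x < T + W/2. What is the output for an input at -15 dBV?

-15.03125 dBV

x − T + W/2 = -15 − (-10) + 6 = 1.
GR = (1 − 1/4) × 1² / 24 = 0.75 × 1 / 24 = 0.03125 dB.
Output = -15 − 0.03125 = -15.03125 dBV.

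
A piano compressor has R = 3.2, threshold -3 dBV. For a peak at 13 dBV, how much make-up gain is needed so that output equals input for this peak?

11 dB

The peak compresses to -3 + 16/3.2 = 2 dBV.
To reach 13 dBV requires 13 − 2 = 11 dB of make-up.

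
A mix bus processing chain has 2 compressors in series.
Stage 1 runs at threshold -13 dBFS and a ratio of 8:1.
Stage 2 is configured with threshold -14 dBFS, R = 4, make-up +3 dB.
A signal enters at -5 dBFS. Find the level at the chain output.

Stage 1: overshoot 8 dB → 8/8 = 1 dB → -12 dBFS.
Stage 2: -12 dBFS is 2 dB over -14 dBFS; at 4:1 that becomes 0.5 dB over, giving -13.5 dBFS; +3 dB make-up → -10.5 dBFS.

-10.5 dBFS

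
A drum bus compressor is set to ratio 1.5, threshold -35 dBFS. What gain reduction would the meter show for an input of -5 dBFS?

-5 dBFS exceeds the threshold by 30 dB.
After 1.5:1 compression the overshoot becomes 30/1.5 = 20 dB.
GR = overshoot in − overshoot out = 30 − 20 = 10 dB.

10 dB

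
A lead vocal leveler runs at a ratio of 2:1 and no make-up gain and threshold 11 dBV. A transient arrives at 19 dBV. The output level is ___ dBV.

15 dBV

The input is 8 dB above the 11 dBV threshold.
The 8 dB excess becomes 4 dB after 2:1 reduction.
That puts the output at 15 dBV.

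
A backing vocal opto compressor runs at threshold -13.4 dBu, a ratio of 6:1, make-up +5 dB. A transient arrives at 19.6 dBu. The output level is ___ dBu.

Overshoot: 19.6 − (-13.4) = 33 dB.
At 6:1 the overshoot is divided by 6, leaving 5.5 dB above threshold.
That puts the output at -7.9 dBu; make-up adds 5 dB, giving -2.9 dBu.

-2.9 dBu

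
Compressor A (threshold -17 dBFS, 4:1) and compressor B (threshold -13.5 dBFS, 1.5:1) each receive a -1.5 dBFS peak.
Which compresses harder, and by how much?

A: GR = 15.5 − 15.5/4 = 11.625 dB.
B: GR = 12 − 12/1.5 = 4 dB.
A reduces 7.625 dB more.

A, by 7.625 dB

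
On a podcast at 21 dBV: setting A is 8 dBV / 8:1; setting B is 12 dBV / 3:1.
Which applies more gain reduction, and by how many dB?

A, by 5.375 dB

A: 13 dB over, compressed to 1.625 dB over, so 11.375 dB of GR.
B: 9 dB over, compressed to 3 dB over, so 6 dB of GR.
Difference: 5.375 dB in favour of A.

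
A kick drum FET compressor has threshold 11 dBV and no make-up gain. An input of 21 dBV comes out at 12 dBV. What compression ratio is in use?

Input overshoot = 21 − 11 = 10 dB; output overshoot = 12 − 11 = 1 dB.
Ratio = 10 / 1 = 10.

10:1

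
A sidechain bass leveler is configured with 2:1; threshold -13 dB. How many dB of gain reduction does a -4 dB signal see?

4.5 dB

The signal is 9 dB above threshold.
At 2:1, output sits 9/2 = 4.5 dB above threshold.
So the signal is attenuated by 9 − 4.5 = 4.5 dB.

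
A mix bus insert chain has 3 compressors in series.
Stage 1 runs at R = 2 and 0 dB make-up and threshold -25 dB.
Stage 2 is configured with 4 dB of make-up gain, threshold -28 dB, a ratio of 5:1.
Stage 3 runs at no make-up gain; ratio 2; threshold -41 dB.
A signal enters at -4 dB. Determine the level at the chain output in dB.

Stage 1: -4 dB is 21 dB over -25 dB; at 2:1 that becomes 10.5 dB over, giving -14.5 dB.
Stage 2: 13.5 dB above -28 dB, reduced 5:1 to 2.7 dB above → -25.3 dB; +4 dB make-up → -21.3 dB.
Stage 3: -21.3 dB is 19.7 dB over -41 dB; at 2:1 that becomes 9.85 dB over, giving -31.15 dB.

-31.15 dB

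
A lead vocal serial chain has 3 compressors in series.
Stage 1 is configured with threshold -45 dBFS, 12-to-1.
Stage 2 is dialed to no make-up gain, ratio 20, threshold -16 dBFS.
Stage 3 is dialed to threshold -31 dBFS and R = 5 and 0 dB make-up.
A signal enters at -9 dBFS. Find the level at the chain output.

-42 dBFS

Stage 1: 36 dB above -45 dBFS, reduced 12:1 to 3 dB above → -42 dBFS.
Stage 2: -42 dBFS is at or below the -16 dBFS threshold — no compression; output -42 dBFS.
Stage 3: -42 dBFS is at or below the -31 dBFS threshold — no compression; output -42 dBFS.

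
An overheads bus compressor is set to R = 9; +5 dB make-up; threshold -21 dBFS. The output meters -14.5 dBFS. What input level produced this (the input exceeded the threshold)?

Before make-up, the level was -14.5 − 5 = -19.5 dBFS.
Post-compression overshoot = -19.5 − (-21) = 1.5 dB.
Before 9:1 compression the overshoot was 1.5 × 9 = 13.5 dB, so input = -21 + 13.5 = -7.5 dBFS.

-7.5 dBFS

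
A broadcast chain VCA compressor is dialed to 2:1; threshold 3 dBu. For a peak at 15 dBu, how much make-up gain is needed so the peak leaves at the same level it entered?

Overshoot 12 dB → 12/2 = 6 dB after compression, so the compressed level is 3 + 6 = 9 dBu.
Make-up = target − compressed = 15 − 9 = 6 dB.

6 dB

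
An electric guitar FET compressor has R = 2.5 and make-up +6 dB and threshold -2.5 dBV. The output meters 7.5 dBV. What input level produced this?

7.5 dBV

Before make-up, the level was 7.5 − 6 = 1.5 dBV.
That's 4 dB above the -2.5 dBV threshold.
Before 2.5:1 compression the overshoot was 4 × 2.5 = 10 dB, so input = -2.5 + 10 = 7.5 dBV.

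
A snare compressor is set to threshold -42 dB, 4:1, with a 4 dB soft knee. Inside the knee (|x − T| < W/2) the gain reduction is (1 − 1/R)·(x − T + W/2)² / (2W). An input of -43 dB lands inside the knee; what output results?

-43.09375 dB

x − T + W/2 = -43 − (-42) + 2 = 1.
GR = (1 − 1/4) × 1² / 8 = 0.75 × 1 / 8 = 0.09375 dB.
Output = -43 − 0.09375 = -43.09375 dB.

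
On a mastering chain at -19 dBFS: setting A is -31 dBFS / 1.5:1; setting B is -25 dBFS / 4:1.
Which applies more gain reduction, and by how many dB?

B, by 0.5 dB

A: 12 dB over, compressed to 8 dB over, so 4 dB of GR.
B: 6 dB over, compressed to 1.5 dB over, so 4.5 dB of GR.
Difference: 0.5 dB in favour of B.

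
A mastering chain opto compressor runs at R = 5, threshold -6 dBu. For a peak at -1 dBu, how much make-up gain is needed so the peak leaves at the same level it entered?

4 dB

Without make-up, output = threshold + overshoot/5 = -6 + 1 = -5 dBu.
Gap to target: 4 dB.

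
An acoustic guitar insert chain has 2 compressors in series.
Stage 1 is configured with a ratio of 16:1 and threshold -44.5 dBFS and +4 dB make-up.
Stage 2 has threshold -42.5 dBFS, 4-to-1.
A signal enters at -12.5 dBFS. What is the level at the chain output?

-41.5 dBFS

Stage 1: -12.5 dBFS is 32 dB over -44.5 dBFS; at 16:1 that becomes 2 dB over, giving -42.5 dBFS; +4 dB make-up → -38.5 dBFS.
Stage 2: 4 dB above -42.5 dBFS, reduced 4:1 to 1 dB above → -41.5 dBFS.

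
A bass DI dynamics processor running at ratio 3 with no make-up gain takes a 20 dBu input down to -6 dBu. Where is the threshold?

-19 dBu

Input is 39 dB above T (since output overshoot × R = input overshoot: (-6 − T)·3 = 20 − T gives T = -19 dBu).
Check: -19 + (20 − (-19))/3 = -19 + 13 = -6 dBu. ✓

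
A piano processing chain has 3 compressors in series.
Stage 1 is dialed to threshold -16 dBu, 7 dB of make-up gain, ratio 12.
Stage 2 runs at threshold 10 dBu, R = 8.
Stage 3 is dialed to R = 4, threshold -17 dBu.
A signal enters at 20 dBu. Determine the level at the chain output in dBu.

Stage 1: 36 dB above -16 dBu, reduced 12:1 to 3 dB above → -13 dBu; +7 dB make-up → -6 dBu.
Stage 2: below threshold (-6 ≤ 10); passes unchanged; output -6 dBu.
Stage 3: 11 dB above -17 dBu, reduced 4:1 to 2.75 dB above → -14.25 dBu.

-14.25 dBu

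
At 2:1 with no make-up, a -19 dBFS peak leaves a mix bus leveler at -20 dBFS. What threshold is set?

-21 dBFS

Input is 2 dB above T (since output overshoot × R = input overshoot: (-20 − T)·2 = -19 − T gives T = -21 dBFS).
Check: -21 + (-19 − (-21))/2 = -21 + 1 = -20 dBFS. ✓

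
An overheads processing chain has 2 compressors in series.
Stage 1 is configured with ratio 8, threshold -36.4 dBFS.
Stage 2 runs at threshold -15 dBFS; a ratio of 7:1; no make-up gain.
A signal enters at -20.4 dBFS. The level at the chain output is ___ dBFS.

Stage 1: -20.4 dBFS is 16 dB over -36.4 dBFS; at 8:1 that becomes 2 dB over, giving -34.4 dBFS.
Stage 2: -34.4 dBFS ≤ -15 dBFS, so stage 2 doesn't engage; output -34.4 dBFS.

-34.4 dBFS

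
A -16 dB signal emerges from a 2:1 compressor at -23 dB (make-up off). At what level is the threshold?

-30 dB

Gain reduction = -16 − (-23) = 7 dB; output overshoot = GR / (R − 1) = 7 / 1 = 7 dB.
Threshold = output − output overshoot = -23 − 7 = -30 dB.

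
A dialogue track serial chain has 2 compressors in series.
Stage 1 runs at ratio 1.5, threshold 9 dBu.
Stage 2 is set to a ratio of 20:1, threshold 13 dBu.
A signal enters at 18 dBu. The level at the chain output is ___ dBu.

13.1 dBu

Stage 1: 9 dB above 9 dBu, reduced 1.5:1 to 6 dB above → 15 dBu.
Stage 2: overshoot 2 dB → 2/20 = 0.1 dB → 13.1 dBu.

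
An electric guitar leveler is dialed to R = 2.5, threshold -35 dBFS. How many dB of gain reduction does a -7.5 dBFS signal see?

-7.5 dBFS exceeds the threshold by 27.5 dB.
At 2.5:1, output sits 27.5/2.5 = 11 dB above threshold.
Gain reduction = 27.5 − 11 = 16.5 dB.

16.5 dB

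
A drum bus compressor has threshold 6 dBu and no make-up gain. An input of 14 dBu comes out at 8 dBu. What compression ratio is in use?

4:1

Input overshoot = 14 − 6 = 8 dB; output overshoot = 8 − 6 = 2 dB.
Ratio = 8 / 2 = 4.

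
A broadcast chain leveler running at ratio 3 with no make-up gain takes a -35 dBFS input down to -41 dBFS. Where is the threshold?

Input is 9 dB above T (since output overshoot × R = input overshoot: (-41 − T)·3 = -35 − T gives T = -44 dBFS).
Check: -44 + (-35 − (-44))/3 = -44 + 3 = -41 dBFS. ✓

-44 dBFS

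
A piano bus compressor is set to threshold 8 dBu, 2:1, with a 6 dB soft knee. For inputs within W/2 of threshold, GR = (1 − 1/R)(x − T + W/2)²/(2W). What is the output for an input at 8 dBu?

7.625 dBu

x − T + W/2 = 8 − 8 + 3 = 3.
GR = (1 − 1/2) × 3² / 12 = 0.5 × 9 / 12 = 0.375 dB.
Output = 8 − 0.375 = 7.625 dBu.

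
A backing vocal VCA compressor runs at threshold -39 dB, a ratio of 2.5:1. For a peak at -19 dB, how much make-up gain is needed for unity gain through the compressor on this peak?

Overshoot 20 dB → 20/2.5 = 8 dB after compression, so the compressed level is -39 + 8 = -31 dB.
Make-up = target − compressed = -19 − (-31) = 12 dB.

12 dB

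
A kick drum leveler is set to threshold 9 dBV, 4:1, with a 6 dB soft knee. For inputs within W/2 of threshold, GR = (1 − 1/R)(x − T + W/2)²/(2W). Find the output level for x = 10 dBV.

x − T + W/2 = 10 − 9 + 3 = 4.
GR = (1 − 1/4) × 4² / 12 = 0.75 × 16 / 12 = 1 dB.
Output = 10 − 1 = 9 dBV.

9 dBV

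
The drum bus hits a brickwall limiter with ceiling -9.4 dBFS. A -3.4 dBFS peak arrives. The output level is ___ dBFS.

-9.4 dBFS

The limiter clamps the peak to its -9.4 dBFS ceiling.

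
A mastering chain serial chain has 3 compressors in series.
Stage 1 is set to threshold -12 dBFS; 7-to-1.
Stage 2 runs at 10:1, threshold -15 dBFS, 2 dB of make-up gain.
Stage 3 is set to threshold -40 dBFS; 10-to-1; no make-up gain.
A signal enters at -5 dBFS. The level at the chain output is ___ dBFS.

-37.26 dBFS

Stage 1: overshoot 7 dB → 7/7 = 1 dB → -11 dBFS.
Stage 2: overshoot 4 dB → 4/10 = 0.4 dB → -14.6 dBFS; +2 dB make-up → -12.6 dBFS.
Stage 3: -12.6 dBFS is 27.4 dB over -40 dBFS; at 10:1 that becomes 2.74 dB over, giving -37.26 dBFS.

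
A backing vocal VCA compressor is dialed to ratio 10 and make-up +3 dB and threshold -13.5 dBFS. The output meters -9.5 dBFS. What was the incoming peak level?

Remove make-up: -9.5 − 3 = -12.5 dBFS.
That's 1 dB above the -13.5 dBFS threshold.
Input overshoot = R × output overshoot = 10 dB → input = -13.5 + 10 = -3.5 dBFS.

-3.5 dBFS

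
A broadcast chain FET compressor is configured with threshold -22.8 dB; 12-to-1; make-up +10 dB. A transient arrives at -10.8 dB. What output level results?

-11.8 dB

-10.8 dB sits 12 dB over threshold.
12:1 compression reduces that to 12/12 = 1 dB over.
So the level is -22.8 + 1 = -21.8 dB; make-up adds 10 dB, giving -11.8 dB.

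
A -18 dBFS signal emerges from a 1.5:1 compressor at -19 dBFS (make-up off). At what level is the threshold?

-21 dBFS

Gain reduction = -18 − (-19) = 1 dB; output overshoot = GR / (R − 1) = 1 / 0.5 = 2 dB.
Threshold = output − output overshoot = -19 − 2 = -21 dBFS.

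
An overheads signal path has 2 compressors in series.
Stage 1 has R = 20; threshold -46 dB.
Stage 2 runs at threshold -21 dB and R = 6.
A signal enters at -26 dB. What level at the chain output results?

Stage 1: -26 dB is 20 dB over -46 dB; at 20:1 that becomes 1 dB over, giving -45 dB.
Stage 2: below threshold (-45 ≤ -21); passes unchanged; output -45 dB.

-45 dB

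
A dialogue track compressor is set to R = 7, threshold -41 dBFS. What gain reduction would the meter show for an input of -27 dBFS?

12 dB

The signal is 14 dB above threshold.
At 7:1, output sits 14/7 = 2 dB above threshold.
Gain reduction = 14 − 2 = 12 dB.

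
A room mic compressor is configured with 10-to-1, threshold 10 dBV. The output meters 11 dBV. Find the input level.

20 dBV

That's 1 dB above the 10 dBV threshold.
Undo the ratio: input overshoot = 1 × 10 = 10 dB, giving input = 20 dBV.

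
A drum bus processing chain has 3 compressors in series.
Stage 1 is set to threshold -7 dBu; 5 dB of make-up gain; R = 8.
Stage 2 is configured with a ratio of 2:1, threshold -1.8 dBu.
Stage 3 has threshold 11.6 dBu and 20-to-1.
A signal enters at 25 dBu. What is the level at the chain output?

0.1 dBu

Stage 1: 32 dB above -7 dBu, reduced 8:1 to 4 dB above → -3 dBu; +5 dB make-up → 2 dBu.
Stage 2: overshoot 3.8 dB → 3.8/2 = 1.9 dB → 0.1 dBu.
Stage 3: 0.1 dBu ≤ 11.6 dBu, so stage 3 doesn't engage; output 0.1 dBu.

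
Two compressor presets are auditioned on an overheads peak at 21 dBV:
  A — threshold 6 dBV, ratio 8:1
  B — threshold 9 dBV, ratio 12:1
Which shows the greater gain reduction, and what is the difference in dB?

A: GR = 15 − 15/8 = 13.125 dB.
B: GR = 12 − 12/12 = 11 dB.
A reduces 2.125 dB more.

A, by 2.125 dB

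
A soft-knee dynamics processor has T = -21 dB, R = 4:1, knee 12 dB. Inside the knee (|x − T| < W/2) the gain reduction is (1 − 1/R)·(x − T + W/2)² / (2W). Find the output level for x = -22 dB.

x − T + W/2 = -22 − (-21) + 6 = 5.
GR = (1 − 1/4) × 5² / 24 = 0.75 × 25 / 24 = 0.78125 dB.
Output = -22 − 0.78125 = -22.78125 dB.

-22.78125 dB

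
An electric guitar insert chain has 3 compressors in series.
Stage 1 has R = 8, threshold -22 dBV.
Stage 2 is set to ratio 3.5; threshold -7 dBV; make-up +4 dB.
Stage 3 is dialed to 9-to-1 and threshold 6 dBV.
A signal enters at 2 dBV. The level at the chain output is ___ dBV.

Stage 1: 2 dBV is 24 dB over -22 dBV; at 8:1 that becomes 3 dB over, giving -19 dBV.
Stage 2: -19 dBV is at or below the -7 dBV threshold — no compression; make-up brings it to -15 dBV.
Stage 3: below threshold (-15 ≤ 6); passes unchanged; output -15 dBV.

-15 dBV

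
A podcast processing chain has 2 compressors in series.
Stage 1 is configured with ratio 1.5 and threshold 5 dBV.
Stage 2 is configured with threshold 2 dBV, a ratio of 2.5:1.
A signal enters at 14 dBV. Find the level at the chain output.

Stage 1: overshoot 9 dB → 9/1.5 = 6 dB → 11 dBV.
Stage 2: 11 dBV is 9 dB over 2 dBV; at 2.5:1 that becomes 3.6 dB over, giving 5.6 dBV.

5.6 dBV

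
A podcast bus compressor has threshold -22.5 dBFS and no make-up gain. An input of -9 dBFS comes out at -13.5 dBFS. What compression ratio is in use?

Input overshoot = -9 − (-22.5) = 13.5 dB; output overshoot = -13.5 − (-22.5) = 9 dB.
Ratio = 13.5 / 9 = 1.5.

1.5:1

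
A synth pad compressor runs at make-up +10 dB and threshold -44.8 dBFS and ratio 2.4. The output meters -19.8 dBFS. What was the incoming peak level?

Remove make-up: -19.8 − 10 = -29.8 dBFS.
That's 15 dB above the -44.8 dBFS threshold.
Undo the ratio: input overshoot = 15 × 2.4 = 36 dB, giving input = -8.8 dBFS.

-8.8 dBFS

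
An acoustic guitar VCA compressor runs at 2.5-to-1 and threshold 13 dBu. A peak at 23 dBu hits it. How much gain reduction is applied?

23 dBu exceeds the threshold by 10 dB.
After 2.5:1 compression the overshoot becomes 10/2.5 = 4 dB.
GR = overshoot in − overshoot out = 10 − 4 = 6 dB.

6 dB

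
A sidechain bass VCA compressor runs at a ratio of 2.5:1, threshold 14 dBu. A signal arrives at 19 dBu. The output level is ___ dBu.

Overshoot: 19 − 14 = 5 dB.
The 5 dB excess becomes 2 dB after 2.5:1 reduction.
That puts the output at 16 dBu.

16 dBu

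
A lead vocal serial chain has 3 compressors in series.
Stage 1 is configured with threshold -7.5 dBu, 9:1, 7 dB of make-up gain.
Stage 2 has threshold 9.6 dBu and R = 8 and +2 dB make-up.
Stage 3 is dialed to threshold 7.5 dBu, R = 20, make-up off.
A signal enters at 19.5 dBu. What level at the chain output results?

4.5 dBu

Stage 1: 27 dB above -7.5 dBu, reduced 9:1 to 3 dB above → -4.5 dBu; +7 dB make-up → 2.5 dBu.
Stage 2: 2.5 dBu ≤ 9.6 dBu, so stage 2 doesn't engage; make-up brings it to 4.5 dBu.
Stage 3: 4.5 dBu ≤ 7.5 dBu, so stage 3 doesn't engage; output 4.5 dBu.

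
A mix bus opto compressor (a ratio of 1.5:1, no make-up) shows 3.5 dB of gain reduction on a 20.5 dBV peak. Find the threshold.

10 dBV

Input is 10.5 dB above T (since output overshoot × R = input overshoot: (17 − T)·1.5 = 20.5 − T gives T = 10 dBV).
Check: 10 + (20.5 − 10)/1.5 = 10 + 7 = 17 dBV. ✓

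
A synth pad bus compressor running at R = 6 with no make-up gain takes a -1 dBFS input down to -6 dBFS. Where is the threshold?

-7 dBFS

Input is 6 dB above T (since output overshoot × R = input overshoot: (-6 − T)·6 = -1 − T gives T = -7 dBFS).
Check: -7 + (-1 − (-7))/6 = -7 + 1 = -6 dBFS. ✓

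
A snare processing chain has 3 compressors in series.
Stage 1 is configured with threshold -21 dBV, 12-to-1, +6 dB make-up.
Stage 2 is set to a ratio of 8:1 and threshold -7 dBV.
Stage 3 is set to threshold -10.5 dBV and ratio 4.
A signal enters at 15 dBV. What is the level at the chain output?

-12 dBV

Stage 1: overshoot 36 dB → 36/12 = 3 dB → -18 dBV; +6 dB make-up → -12 dBV.
Stage 2: -12 dBV ≤ -7 dBV, so stage 2 doesn't engage; output -12 dBV.
Stage 3: below threshold (-12 ≤ -10.5); passes unchanged; output -12 dBV.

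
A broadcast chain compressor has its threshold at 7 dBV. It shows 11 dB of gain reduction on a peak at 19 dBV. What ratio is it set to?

Input overshoot = 19 − 7 = 12 dB.
Output overshoot = 12 − 11 = 1 dB.
Ratio = input overshoot / output overshoot = 12 / 1 = 12.

12:1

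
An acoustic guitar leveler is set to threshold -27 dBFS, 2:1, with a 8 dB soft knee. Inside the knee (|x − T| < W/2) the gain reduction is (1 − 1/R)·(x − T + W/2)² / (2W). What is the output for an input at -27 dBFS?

x − T + W/2 = -27 − (-27) + 4 = 4.
GR = (1 − 1/2) × 4² / 16 = 0.5 × 16 / 16 = 0.5 dB.
Output = -27 − 0.5 = -27.5 dBFS.

-27.5 dBFS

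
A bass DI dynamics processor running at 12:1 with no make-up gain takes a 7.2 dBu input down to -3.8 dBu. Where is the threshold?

Input is 12 dB above T (since output overshoot × R = input overshoot: (-3.8 − T)·12 = 7.2 − T gives T = -4.8 dBu).
Check: -4.8 + (7.2 − (-4.8))/12 = -4.8 + 1 = -3.8 dBu. ✓

-4.8 dBu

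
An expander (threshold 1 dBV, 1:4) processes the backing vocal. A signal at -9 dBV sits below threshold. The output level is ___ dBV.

The input is 10 dB below the 1 dBV threshold.
A 1:4 expander multiplies undershoot by 4: 10 × 4 = 40 dB below threshold.
Output = 1 − 40 = -39 dBV.

-39 dBV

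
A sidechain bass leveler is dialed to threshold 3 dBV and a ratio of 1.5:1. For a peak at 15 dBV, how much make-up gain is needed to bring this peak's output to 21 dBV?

Overshoot 12 dB → 12/1.5 = 8 dB after compression, so the compressed level is 3 + 8 = 11 dBV.
Make-up = target − compressed = 21 − 11 = 10 dB.

10 dB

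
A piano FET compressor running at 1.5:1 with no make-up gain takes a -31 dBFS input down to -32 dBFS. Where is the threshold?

-34 dBFS

Let T be the threshold. Output overshoot = (input overshoot)/R, so -32 − T = (-31 − T)/1.5.
1.5·(-32 − T) = -31 − T → 0.5·T = -48 − (-31) = -17.
T = -17/0.5 = -34 dBFS.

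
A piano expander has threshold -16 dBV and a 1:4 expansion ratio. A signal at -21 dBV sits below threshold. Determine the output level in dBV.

-36 dBV

The input is 5 dB below the -16 dBV threshold.
A 1:4 expander multiplies undershoot by 4: 5 × 4 = 20 dB below threshold.
Output = -16 − 20 = -36 dBV.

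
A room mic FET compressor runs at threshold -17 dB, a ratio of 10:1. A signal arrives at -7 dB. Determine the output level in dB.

-16 dB

The input is 10 dB above the -17 dB threshold.
The 10 dB excess becomes 1 dB after 10:1 reduction.
So the level is -17 + 1 = -16 dB.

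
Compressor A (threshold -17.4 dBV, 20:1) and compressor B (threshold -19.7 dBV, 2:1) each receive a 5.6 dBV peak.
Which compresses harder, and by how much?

A: overshoot 23 dB → output overshoot 1.15 dB → GR 21.85 dB.
B: overshoot 25.3 dB → output overshoot 12.65 dB → GR 12.65 dB.
A applies 9.2 dB more gain reduction.

A, by 9.2 dB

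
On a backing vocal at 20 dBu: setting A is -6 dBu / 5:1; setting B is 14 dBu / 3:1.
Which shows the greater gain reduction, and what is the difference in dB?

A: overshoot 26 dB → output overshoot 5.2 dB → GR 20.8 dB.
B: overshoot 6 dB → output overshoot 2 dB → GR 4 dB.
Difference: 16.8 dB in favour of A.

A, by 16.8 dB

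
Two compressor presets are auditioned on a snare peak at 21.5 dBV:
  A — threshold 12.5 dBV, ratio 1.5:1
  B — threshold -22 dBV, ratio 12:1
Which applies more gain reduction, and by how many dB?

B, by 36.875 dB

A: overshoot 9 dB → output overshoot 6 dB → GR 3 dB.
B: overshoot 43.5 dB → output overshoot 3.625 dB → GR 39.875 dB.
B applies 36.875 dB more gain reduction.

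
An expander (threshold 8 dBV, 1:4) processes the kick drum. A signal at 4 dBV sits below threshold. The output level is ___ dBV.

Undershoot = 8 − 4 = 4 dB.
At 1:4, that expands to 16 dB under threshold.
Output = 8 − 16 = -8 dBV.

-8 dBV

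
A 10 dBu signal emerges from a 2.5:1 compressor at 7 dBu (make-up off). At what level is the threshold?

5 dBu

Input is 5 dB above T (since output overshoot × R = input overshoot: (7 − T)·2.5 = 10 − T gives T = 5 dBu).
Check: 5 + (10 − 5)/2.5 = 5 + 2 = 7 dBu. ✓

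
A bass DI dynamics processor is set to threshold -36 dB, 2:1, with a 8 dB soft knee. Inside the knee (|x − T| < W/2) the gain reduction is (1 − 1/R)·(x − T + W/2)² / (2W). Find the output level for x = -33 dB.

-34.53125 dB

x − T + W/2 = -33 − (-36) + 4 = 7.
GR = (1 − 1/2) × 7² / 16 = 0.5 × 49 / 16 = 1.53125 dB.
Output = -33 − 1.53125 = -34.53125 dB.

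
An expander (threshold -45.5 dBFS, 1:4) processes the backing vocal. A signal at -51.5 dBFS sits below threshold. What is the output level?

The input is 6 dB below the -45.5 dBFS threshold.
A 1:4 expander multiplies undershoot by 4: 6 × 4 = 24 dB below threshold.
Output = -45.5 − 24 = -69.5 dBFS.

-69.5 dBFS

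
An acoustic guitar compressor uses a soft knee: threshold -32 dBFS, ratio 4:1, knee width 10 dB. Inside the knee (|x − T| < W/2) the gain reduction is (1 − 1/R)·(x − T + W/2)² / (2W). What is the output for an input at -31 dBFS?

-32.35 dBFS

x − T + W/2 = -31 − (-32) + 5 = 6.
GR = (1 − 1/4) × 6² / 20 = 0.75 × 36 / 20 = 1.35 dB.
Output = -31 − 1.35 = -32.35 dBFS.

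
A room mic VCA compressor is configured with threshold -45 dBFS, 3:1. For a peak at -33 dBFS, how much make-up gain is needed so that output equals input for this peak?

8 dB

Without make-up, output = threshold + overshoot/3 = -45 + 4 = -41 dBFS.
Gap to target: 8 dB.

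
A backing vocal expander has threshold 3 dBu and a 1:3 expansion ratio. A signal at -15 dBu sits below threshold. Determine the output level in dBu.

-51 dBu

Undershoot = 3 − (-15) = 18 dB.
At 1:3, that expands to 54 dB under threshold.
Output = 3 − 54 = -51 dBu.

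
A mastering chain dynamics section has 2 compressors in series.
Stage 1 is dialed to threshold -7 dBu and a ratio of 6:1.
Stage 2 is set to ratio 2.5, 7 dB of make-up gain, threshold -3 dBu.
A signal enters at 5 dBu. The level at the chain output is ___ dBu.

Stage 1: overshoot 12 dB → 12/6 = 2 dB → -5 dBu.
Stage 2: below threshold (-5 ≤ -3); passes unchanged; make-up brings it to 2 dBu.

2 dBu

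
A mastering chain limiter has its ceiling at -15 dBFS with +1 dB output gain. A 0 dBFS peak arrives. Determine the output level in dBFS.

At ∞:1, everything above -15 dBFS is held at the ceiling.
Output gain then adds 1 dB: -15 + 1 = -14 dBFS.

-14 dBFS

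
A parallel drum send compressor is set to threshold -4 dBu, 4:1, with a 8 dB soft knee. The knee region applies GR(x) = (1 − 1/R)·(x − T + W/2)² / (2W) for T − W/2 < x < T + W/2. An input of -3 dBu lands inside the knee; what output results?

-4.171875 dBu

x − T + W/2 = -3 − (-4) + 4 = 5.
GR = (1 − 1/4) × 5² / 16 = 0.75 × 25 / 16 = 1.171875 dB.
Output = -3 − 1.171875 = -4.171875 dBu.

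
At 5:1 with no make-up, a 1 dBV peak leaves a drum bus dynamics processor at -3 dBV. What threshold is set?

-4 dBV

Input is 5 dB above T (since output overshoot × R = input overshoot: (-3 − T)·5 = 1 − T gives T = -4 dBV).
Check: -4 + (1 − (-4))/5 = -4 + 1 = -3 dBV. ✓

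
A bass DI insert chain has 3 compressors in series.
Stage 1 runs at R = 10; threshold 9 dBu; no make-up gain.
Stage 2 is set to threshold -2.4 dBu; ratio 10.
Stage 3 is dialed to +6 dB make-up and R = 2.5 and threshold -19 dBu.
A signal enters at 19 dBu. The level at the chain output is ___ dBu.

Stage 1: 10 dB above 9 dBu, reduced 10:1 to 1 dB above → 10 dBu.
Stage 2: overshoot 12.4 dB → 12.4/10 = 1.24 dB → -1.16 dBu.
Stage 3: -1.16 dBu is 17.84 dB over -19 dBu; at 2.5:1 that becomes 7.136 dB over, giving -11.864 dBu; +6 dB make-up → -5.864 dBu.

-5.864 dBu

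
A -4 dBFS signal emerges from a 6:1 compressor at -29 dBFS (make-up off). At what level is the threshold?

Gain reduction = -4 − (-29) = 25 dB; output overshoot = GR / (R − 1) = 25 / 5 = 5 dB.
Threshold = output − output overshoot = -29 − 5 = -34 dBFS.

-34 dBFS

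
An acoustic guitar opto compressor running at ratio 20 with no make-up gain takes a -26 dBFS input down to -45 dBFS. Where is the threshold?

-46 dBFS

Let T be the threshold. Output overshoot = (input overshoot)/R, so -45 − T = (-26 − T)/20.
20·(-45 − T) = -26 − T → 19·T = -900 − (-26) = -874.
T = -874/19 = -46 dBFS.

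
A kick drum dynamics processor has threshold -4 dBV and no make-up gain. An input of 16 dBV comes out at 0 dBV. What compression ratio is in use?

5:1

Input overshoot = 16 − (-4) = 20 dB; output overshoot = 0 − (-4) = 4 dB.
Ratio = 20 / 4 = 5.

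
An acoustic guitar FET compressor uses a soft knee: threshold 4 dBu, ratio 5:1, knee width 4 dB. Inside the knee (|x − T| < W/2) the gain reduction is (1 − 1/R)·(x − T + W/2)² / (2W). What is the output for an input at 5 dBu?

x − T + W/2 = 5 − 4 + 2 = 3.
GR = (1 − 1/5) × 3² / 8 = 0.8 × 9 / 8 = 0.9 dB.
Output = 5 − 0.9 = 4.1 dBu.

4.1 dBu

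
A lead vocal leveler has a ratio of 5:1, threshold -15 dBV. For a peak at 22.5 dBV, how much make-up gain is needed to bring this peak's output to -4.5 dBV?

3 dB

The peak compresses to -15 + 37.5/5 = -7.5 dBV.
To reach -4.5 dBV requires -4.5 − (-7.5) = 3 dB of make-up.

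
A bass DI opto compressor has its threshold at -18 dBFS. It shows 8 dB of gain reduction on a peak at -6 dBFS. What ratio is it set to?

Input overshoot = -6 − (-18) = 12 dB.
Output overshoot = 12 − 8 = 4 dB.
Ratio = input overshoot / output overshoot = 12 / 4 = 3.

3:1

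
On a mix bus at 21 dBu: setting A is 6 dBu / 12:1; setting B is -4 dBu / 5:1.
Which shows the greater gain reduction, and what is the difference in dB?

A: GR = 15 − 15/12 = 13.75 dB.
B: GR = 25 − 25/5 = 20 dB.
B applies 6.25 dB more gain reduction.

B, by 6.25 dB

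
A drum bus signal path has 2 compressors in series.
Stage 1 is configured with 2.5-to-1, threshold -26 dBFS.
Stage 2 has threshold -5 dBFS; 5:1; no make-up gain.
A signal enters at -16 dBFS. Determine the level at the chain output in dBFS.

-22 dBFS

Stage 1: overshoot 10 dB → 10/2.5 = 4 dB → -22 dBFS.
Stage 2: below threshold (-22 ≤ -5); passes unchanged; output -22 dBFS.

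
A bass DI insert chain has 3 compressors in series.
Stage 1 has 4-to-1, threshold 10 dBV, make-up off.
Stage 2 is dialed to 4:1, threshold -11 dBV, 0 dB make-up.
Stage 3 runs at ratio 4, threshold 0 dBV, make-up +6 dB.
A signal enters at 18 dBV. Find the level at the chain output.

0.75 dBV

Stage 1: 18 dBV is 8 dB over 10 dBV; at 4:1 that becomes 2 dB over, giving 12 dBV.
Stage 2: 23 dB above -11 dBV, reduced 4:1 to 5.75 dB above → -5.25 dBV.
Stage 3: -5.25 dBV is at or below the 0 dBV threshold — no compression; make-up brings it to 0.75 dBV.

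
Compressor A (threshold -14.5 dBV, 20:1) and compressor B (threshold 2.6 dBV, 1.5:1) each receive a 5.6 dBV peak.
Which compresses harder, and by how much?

A: 20.1 dB over, compressed to 1.005 dB over, so 19.095 dB of GR.
B: 3 dB over, compressed to 2 dB over, so 1 dB of GR.
A reduces 18.095 dB more.

A, by 18.095 dB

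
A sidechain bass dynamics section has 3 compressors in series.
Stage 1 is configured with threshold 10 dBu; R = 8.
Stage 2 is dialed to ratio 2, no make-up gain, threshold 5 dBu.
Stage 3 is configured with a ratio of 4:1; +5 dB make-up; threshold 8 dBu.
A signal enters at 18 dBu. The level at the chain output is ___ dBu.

13 dBu

Stage 1: 18 dBu is 8 dB over 10 dBu; at 8:1 that becomes 1 dB over, giving 11 dBu.
Stage 2: 6 dB above 5 dBu, reduced 2:1 to 3 dB above → 8 dBu.
Stage 3: below threshold (8 ≤ 8); passes unchanged; make-up brings it to 13 dBu.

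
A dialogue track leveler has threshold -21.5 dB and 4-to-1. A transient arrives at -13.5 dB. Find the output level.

The input is 8 dB above the -21.5 dB threshold.
The 8 dB excess becomes 2 dB after 4:1 reduction.
So the level is -21.5 + 2 = -19.5 dB.

-19.5 dB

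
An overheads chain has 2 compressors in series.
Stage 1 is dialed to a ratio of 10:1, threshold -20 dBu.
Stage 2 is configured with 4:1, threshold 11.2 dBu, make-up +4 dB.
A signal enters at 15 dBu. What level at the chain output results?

-12.5 dBu

Stage 1: 15 dBu is 35 dB over -20 dBu; at 10:1 that becomes 3.5 dB over, giving -16.5 dBu.
Stage 2: below threshold (-16.5 ≤ 11.2); passes unchanged; make-up brings it to -12.5 dBu.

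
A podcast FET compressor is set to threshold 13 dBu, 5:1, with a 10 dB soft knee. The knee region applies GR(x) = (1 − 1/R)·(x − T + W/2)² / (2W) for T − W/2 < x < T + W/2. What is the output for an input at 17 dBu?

13.76 dBu

x − T + W/2 = 17 − 13 + 5 = 9.
GR = (1 − 1/5) × 9² / 20 = 0.8 × 81 / 20 = 3.24 dB.
Output = 17 − 3.24 = 13.76 dBu.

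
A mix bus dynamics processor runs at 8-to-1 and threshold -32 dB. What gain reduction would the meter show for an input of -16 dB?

14 dB

The signal is 16 dB above threshold.
A 8:1 ratio leaves 2 dB of that excess.
GR = overshoot in − overshoot out = 16 − 2 = 14 dB.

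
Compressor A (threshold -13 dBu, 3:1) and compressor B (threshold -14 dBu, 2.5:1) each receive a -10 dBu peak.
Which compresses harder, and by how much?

A: 3 dB over, compressed to 1 dB over, so 2 dB of GR.
B: 4 dB over, compressed to 1.6 dB over, so 2.4 dB of GR.
B reduces 0.4 dB more.

B, by 0.4 dB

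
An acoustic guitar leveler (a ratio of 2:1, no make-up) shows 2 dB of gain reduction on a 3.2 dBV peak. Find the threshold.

-0.8 dBV

Let T be the threshold. Output overshoot = (input overshoot)/R, so 1.2 − T = (3.2 − T)/2.
2·(1.2 − T) = 3.2 − T → 1·T = 2.4 − 3.2 = -0.8.
T = -0.8/1 = -0.8 dBV.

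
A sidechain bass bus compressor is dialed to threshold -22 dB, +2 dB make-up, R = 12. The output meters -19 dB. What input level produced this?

Before make-up, the level was -19 − 2 = -21 dB.
The compressed level sits -21 − (-22) = 1 dB over threshold.
Before 12:1 compression the overshoot was 1 × 12 = 12 dB, so input = -22 + 12 = -10 dB.

-10 dB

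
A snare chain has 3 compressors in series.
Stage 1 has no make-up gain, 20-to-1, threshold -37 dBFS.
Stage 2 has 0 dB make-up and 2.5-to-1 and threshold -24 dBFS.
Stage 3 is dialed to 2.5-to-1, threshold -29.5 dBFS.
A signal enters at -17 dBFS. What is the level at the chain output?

-36 dBFS

Stage 1: 20 dB above -37 dBFS, reduced 20:1 to 1 dB above → -36 dBFS.
Stage 2: -36 dBFS ≤ -24 dBFS, so stage 2 doesn't engage; output -36 dBFS.
Stage 3: below threshold (-36 ≤ -29.5); passes unchanged; output -36 dBFS.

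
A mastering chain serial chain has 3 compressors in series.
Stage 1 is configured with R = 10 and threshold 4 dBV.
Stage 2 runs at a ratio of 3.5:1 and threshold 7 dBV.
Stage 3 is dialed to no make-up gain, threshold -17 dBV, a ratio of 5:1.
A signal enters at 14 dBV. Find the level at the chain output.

-12.6 dBV

Stage 1: overshoot 10 dB → 10/10 = 1 dB → 5 dBV.
Stage 2: 5 dBV ≤ 7 dBV, so stage 2 doesn't engage; output 5 dBV.
Stage 3: overshoot 22 dB → 22/5 = 4.4 dB → -12.6 dBV.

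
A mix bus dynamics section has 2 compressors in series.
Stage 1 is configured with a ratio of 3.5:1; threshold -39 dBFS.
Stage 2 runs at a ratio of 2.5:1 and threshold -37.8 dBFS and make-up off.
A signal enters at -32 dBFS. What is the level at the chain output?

Stage 1: -32 dBFS is 7 dB over -39 dBFS; at 3.5:1 that becomes 2 dB over, giving -37 dBFS.
Stage 2: 0.8 dB above -37.8 dBFS, reduced 2.5:1 to 0.32 dB above → -37.48 dBFS.

-37.48 dBFS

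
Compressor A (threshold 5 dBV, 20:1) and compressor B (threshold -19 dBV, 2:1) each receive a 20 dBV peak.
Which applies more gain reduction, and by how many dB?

A: GR = 15 − 15/20 = 14.25 dB.
B: GR = 39 − 39/2 = 19.5 dB.
B applies 5.25 dB more gain reduction.

B, by 5.25 dB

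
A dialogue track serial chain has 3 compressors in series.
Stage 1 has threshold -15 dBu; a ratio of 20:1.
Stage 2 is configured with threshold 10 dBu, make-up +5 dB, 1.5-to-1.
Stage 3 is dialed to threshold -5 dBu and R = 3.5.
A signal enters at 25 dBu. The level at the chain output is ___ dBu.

Stage 1: overshoot 40 dB → 40/20 = 2 dB → -13 dBu.
Stage 2: -13 dBu ≤ 10 dBu, so stage 2 doesn't engage; make-up brings it to -8 dBu.
Stage 3: -8 dBu ≤ -5 dBu, so stage 3 doesn't engage; output -8 dBu.

-8 dBu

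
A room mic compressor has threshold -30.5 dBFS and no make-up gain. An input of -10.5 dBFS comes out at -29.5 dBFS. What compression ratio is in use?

Input overshoot = -10.5 − (-30.5) = 20 dB; output overshoot = -29.5 − (-30.5) = 1 dB.
Ratio = 20 / 1 = 20.

20:1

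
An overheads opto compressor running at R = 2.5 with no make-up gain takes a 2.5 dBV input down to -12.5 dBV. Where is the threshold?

Let T be the threshold. Output overshoot = (input overshoot)/R, so -12.5 − T = (2.5 − T)/2.5.
2.5·(-12.5 − T) = 2.5 − T → 1.5·T = -31.25 − 2.5 = -33.75.
T = -33.75/1.5 = -22.5 dBV.

-22.5 dBV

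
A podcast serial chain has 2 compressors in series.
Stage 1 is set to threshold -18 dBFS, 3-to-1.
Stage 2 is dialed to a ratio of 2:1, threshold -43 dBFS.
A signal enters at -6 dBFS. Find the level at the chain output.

-28.5 dBFS

Stage 1: overshoot 12 dB → 12/3 = 4 dB → -14 dBFS.
Stage 2: overshoot 29 dB → 29/2 = 14.5 dB → -28.5 dBFS.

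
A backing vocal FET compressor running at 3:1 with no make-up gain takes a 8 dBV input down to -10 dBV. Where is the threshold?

-19 dBV

Let T be the threshold. Output overshoot = (input overshoot)/R, so -10 − T = (8 − T)/3.
3·(-10 − T) = 8 − T → 2·T = -30 − 8 = -38.
T = -38/2 = -19 dBV.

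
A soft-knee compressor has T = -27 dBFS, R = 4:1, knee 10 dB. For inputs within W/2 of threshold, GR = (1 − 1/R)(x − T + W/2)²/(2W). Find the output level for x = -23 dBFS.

-26.0375 dBFS

x − T + W/2 = -23 − (-27) + 5 = 9.
GR = (1 − 1/4) × 9² / 20 = 0.75 × 81 / 20 = 3.0375 dB.
Output = -23 − 3.0375 = -26.0375 dBFS.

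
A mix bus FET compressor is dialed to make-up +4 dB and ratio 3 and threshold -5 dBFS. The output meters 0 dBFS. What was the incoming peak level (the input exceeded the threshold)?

-2 dBFS

Remove make-up: 0 − 4 = -4 dBFS.
That's 1 dB above the -5 dBFS threshold.
Undo the ratio: input overshoot = 1 × 3 = 3 dB, giving input = -2 dBFS.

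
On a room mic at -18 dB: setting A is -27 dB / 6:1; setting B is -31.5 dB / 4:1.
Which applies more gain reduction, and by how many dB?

A: 9 dB over, compressed to 1.5 dB over, so 7.5 dB of GR.
B: 13.5 dB over, compressed to 3.375 dB over, so 10.125 dB of GR.
B applies 2.625 dB more gain reduction.

B, by 2.625 dB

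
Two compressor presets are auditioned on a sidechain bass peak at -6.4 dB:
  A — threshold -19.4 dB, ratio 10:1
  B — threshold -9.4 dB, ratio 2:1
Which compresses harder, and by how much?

A: 13 dB over, compressed to 1.3 dB over, so 11.7 dB of GR.
B: 3 dB over, compressed to 1.5 dB over, so 1.5 dB of GR.
A reduces 10.2 dB more.

A, by 10.2 dB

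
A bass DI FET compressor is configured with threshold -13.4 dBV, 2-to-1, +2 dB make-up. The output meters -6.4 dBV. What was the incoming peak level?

-3.4 dBV

Before make-up, the level was -6.4 − 2 = -8.4 dBV.
That's 5 dB above the -13.4 dBV threshold.
Before 2:1 compression the overshoot was 5 × 2 = 10 dB, so input = -13.4 + 10 = -3.4 dBV.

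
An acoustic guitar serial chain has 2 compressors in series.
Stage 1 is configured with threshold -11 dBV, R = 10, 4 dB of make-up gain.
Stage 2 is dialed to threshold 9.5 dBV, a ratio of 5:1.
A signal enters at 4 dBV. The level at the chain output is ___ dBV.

-5.5 dBV

Stage 1: 4 dBV is 15 dB over -11 dBV; at 10:1 that becomes 1.5 dB over, giving -9.5 dBV; +4 dB make-up → -5.5 dBV.
Stage 2: -5.5 dBV ≤ 9.5 dBV, so stage 2 doesn't engage; output -5.5 dBV.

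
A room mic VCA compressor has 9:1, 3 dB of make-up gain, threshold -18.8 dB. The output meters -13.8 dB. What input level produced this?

-0.8 dB

Before make-up, the level was -13.8 − 3 = -16.8 dB.
That's 2 dB above the -18.8 dB threshold.
Undo the ratio: input overshoot = 2 × 9 = 18 dB, giving input = -0.8 dB.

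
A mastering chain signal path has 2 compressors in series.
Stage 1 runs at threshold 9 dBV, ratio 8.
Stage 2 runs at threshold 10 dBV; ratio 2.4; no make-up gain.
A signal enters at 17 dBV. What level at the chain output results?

Stage 1: 17 dBV is 8 dB over 9 dBV; at 8:1 that becomes 1 dB over, giving 10 dBV.
Stage 2: below threshold (10 ≤ 10); passes unchanged; output 10 dBV.

10 dBV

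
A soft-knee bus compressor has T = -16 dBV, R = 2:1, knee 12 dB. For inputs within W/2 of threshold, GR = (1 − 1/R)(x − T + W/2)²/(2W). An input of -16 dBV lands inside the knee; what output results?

-16.75 dBV

x − T + W/2 = -16 − (-16) + 6 = 6.
GR = (1 − 1/2) × 6² / 24 = 0.5 × 36 / 24 = 0.75 dB.
Output = -16 − 0.75 = -16.75 dBV.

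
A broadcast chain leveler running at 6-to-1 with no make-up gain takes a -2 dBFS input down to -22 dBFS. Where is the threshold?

Input is 24 dB above T (since output overshoot × R = input overshoot: (-22 − T)·6 = -2 − T gives T = -26 dBFS).
Check: -26 + (-2 − (-26))/6 = -26 + 4 = -22 dBFS. ✓

-26 dBFS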